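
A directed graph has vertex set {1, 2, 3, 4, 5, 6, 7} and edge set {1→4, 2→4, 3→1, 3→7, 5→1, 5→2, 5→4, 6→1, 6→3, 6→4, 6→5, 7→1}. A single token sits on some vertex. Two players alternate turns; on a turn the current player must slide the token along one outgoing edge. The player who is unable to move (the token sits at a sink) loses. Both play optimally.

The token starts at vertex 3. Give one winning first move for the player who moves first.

Move to 7.

Compute win/loss labels from the base case upward. A position with no move is L. Any other position is W if it can reach an L in one move, else L.
Every edge goes from a vertex to one that appears earlier in the order 4, 1, 7, 2, 3, 5, 6, so processing vertices in that order labels each vertex after all of its successors.
4: no outgoing edge → L
1: can move to 4, which is L ⇒ W
7: the only move is to 1(W), a W ⇒ L
2: can move to 4, which is L ⇒ W
3: can move to 7, which is L ⇒ W
5: can move to 4, which is L ⇒ W
6: can move to 4, which is L ⇒ W
From 3, the L positions reachable in one move are: 7.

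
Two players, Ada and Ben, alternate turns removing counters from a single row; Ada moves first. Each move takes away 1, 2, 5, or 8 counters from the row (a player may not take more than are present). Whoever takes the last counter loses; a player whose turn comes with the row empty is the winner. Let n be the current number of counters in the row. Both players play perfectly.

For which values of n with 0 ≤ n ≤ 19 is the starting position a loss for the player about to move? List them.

Work bottom-up. With no move the player to move wins. Otherwise the position is W if at least one move leads to an L position for the opponent, and L if every move leads to a W.
n=0: no move; the opponent has just taken the last counter and therefore loses → W
n=1: only reaches 0(W), which is W → L
n=2: reaches L-position 1 → W
n=3: reaches L-position 1 → W
n=4: only reaches 3(W), 2(W), all W → L
n=5: reaches L-position 4 → W
n=6: reaches L-position 4 → W
n=7: only reaches 6(W), 5(W), 2(W), all W → L
n=8: reaches L-position 7 → W
n=9: reaches L-position 7 → W
n=10: only reaches 9(W), 8(W), 5(W), 2(W), all W → L
n=11: reaches L-position 10 → W
n=12: reaches L-position 10 → W
n=13: only reaches 12(W), 11(W), 8(W), 5(W), all W → L
n=14: reaches L-position 13 → W
n=15: reaches L-position 13 → W
n=16: only reaches 15(W), 14(W), 11(W), 8(W), all W → L
n=17: reaches L-position 16 → W
n=18: reaches L-position 16 → W
n=19: only reaches 18(W), 17(W), 14(W), 11(W), all W → L
Reading off the rows marked L gives the requested list; there are 7 such values of n.

1, 4, 7, 10, 13, 16, 19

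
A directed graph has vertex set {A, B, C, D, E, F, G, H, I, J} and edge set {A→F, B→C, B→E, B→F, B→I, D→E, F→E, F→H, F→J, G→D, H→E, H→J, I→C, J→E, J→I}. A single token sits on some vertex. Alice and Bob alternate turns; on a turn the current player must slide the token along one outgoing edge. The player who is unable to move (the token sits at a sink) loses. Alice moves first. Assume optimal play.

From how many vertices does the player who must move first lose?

Classify positions by backward induction: terminal positions (no move available) are L. From any other position, the mover wins iff some move reaches an L.
Every edge goes from a vertex to one that appears earlier in the order C, E, I, J, H, F, B, D, A, G, so processing vertices in that order labels each vertex after all of its successors.
C: no outgoing edge → L
E: no outgoing edge → L
I: can move to C, which is L ⇒ W
J: can move to E, which is L ⇒ W
H: can move to E, which is L ⇒ W
F: can move to E, which is L ⇒ W
B: can move to E, which is L ⇒ W
D: can move to E, which is L ⇒ W
A: the only move is to F(W), a W ⇒ L
G: the only move is to D(W), a W ⇒ L
The L vertices are A, C, E, G; that is 4 in all.

4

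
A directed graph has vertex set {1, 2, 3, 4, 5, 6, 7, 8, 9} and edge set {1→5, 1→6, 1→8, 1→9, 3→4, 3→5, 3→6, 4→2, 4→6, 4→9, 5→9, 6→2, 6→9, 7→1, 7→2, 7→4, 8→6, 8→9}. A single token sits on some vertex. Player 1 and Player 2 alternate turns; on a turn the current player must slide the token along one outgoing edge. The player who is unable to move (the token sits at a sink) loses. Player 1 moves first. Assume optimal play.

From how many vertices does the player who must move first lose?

Work bottom-up. With no move the player to move loses. Otherwise the position is W if at least one move leads to an L position for the opponent, and L if every move leads to a W.
Every edge goes from a vertex to one that appears earlier in the order 9, 2, 6, 5, 4, 3, 8, 1, 7, so processing vertices in that order labels each vertex after all of its successors.
9: no outgoing edge → L
2: no outgoing edge → L
6: W (go to 2, an L position)
5: W (go to 9, an L position)
4: W (go to 2, an L position)
3: L (options 4(W), 5(W), 6(W) are all W)
8: W (go to 9, an L position)
1: W (go to 9, an L position)
7: W (go to 2, an L position)
The L vertices are 2, 3, 9; that is 3 in all.

3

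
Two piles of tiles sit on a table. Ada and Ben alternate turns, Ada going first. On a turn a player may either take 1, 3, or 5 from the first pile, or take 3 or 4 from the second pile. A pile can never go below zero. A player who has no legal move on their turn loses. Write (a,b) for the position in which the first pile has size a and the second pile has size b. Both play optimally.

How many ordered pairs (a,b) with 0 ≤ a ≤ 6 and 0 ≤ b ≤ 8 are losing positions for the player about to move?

29

Work bottom-up. With no move the player to move loses. Otherwise the position is W if at least one move leads to an L position for the opponent, and L if every move leads to a W.
Every move lowers a or b (never raises either), so fill the grid row by row in increasing a, and left to right within a row: each cell's successors are then already labelled.
      b=0  b=1  b=2  b=3  b=4  b=5  b=6  b=7  b=8
a=0:    L    L    L    W    W    W    W    L    L
a=1:    W    W    W    L    L    L    W    W    W
a=2:    L    L    L    W    W    W    W    L    L
a=3:    W    W    W    L    L    L    W    W    W
a=4:    L    L    L    W    W    W    W    L    L
a=5:    W    W    W    L    L    L    W    W    W
a=6:    L    L    L    W    W    W    W    L    L
Cells with no legal move (terminal, hence L): (0,0), (0,1), (0,2).
The remaining L cells, each justified by listing all of its moves:
(0,7): moves to (0,4)(W), (0,3)(W); every one is W ⇒ L
(0,8): moves to (0,5)(W), (0,4)(W); every one is W ⇒ L
(1,3): moves to (0,3)(W), (1,0)(W); every one is W ⇒ L
(1,4): moves to (0,4)(W), (1,1)(W), (1,0)(W); every one is W ⇒ L
(1,5): moves to (0,5)(W), (1,2)(W), (1,1)(W); every one is W ⇒ L
(2,0): the only move is to (1,0)(W), a W ⇒ L
(2,1): the only move is to (1,1)(W), a W ⇒ L
(2,2): the only move is to (1,2)(W), a W ⇒ L
(2,7): moves to (1,7)(W), (2,4)(W), (2,3)(W); every one is W ⇒ L
(2,8): moves to (1,8)(W), (2,5)(W), (2,4)(W); every one is W ⇒ L
(3,3): moves to (2,3)(W), (0,3)(W), (3,0)(W); every one is W ⇒ L
(3,4): moves to (2,4)(W), (0,4)(W), (3,1)(W), (3,0)(W); every one is W ⇒ L
(3,5): moves to (2,5)(W), (0,5)(W), (3,2)(W), (3,1)(W); every one is W ⇒ L
(4,0): moves to (3,0)(W), (1,0)(W); every one is W ⇒ L
(4,1): moves to (3,1)(W), (1,1)(W); every one is W ⇒ L
(4,2): moves to (3,2)(W), (1,2)(W); every one is W ⇒ L
(4,7): moves to (3,7)(W), (1,7)(W), (4,4)(W), (4,3)(W); every one is W ⇒ L
(4,8): moves to (3,8)(W), (1,8)(W), (4,5)(W), (4,4)(W); every one is W ⇒ L
(5,3): moves to (4,3)(W), (2,3)(W), (0,3)(W), (5,0)(W); every one is W ⇒ L
(5,4): moves to (4,4)(W), (2,4)(W), (0,4)(W), (5,1)(W), (5,0)(W); every one is W ⇒ L
(5,5): moves to (4,5)(W), (2,5)(W), (0,5)(W), (5,2)(W), (5,1)(W); every one is W ⇒ L
(6,0): moves to (5,0)(W), (3,0)(W), (1,0)(W); every one is W ⇒ L
(6,1): moves to (5,1)(W), (3,1)(W), (1,1)(W); every one is W ⇒ L
(6,2): moves to (5,2)(W), (3,2)(W), (1,2)(W); every one is W ⇒ L
(6,7): moves to (5,7)(W), (3,7)(W), (1,7)(W), (6,4)(W), (6,3)(W); every one is W ⇒ L
(6,8): moves to (5,8)(W), (3,8)(W), (1,8)(W), (6,5)(W), (6,4)(W); every one is W ⇒ L
Every other cell has at least one move into one of the L cells above, so it is W.
L cells per row: a=0: 5, a=1: 3, a=2: 5, a=3: 3, a=4: 5, a=5: 3, a=6: 5; total 29.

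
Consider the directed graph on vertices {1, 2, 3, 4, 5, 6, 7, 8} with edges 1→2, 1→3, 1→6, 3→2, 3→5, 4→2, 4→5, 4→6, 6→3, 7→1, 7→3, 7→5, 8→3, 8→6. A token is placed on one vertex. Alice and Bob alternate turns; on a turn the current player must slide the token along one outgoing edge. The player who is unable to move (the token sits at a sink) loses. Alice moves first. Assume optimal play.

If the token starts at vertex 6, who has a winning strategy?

Positions with no move are L. A position that does have a move is losing for the player to move precisely when every available move leads to a winning position for the opponent. Fill in the labels:
Every edge goes from a vertex to one that appears earlier in the order 5, 2, 3, 6, 1, 7, 8, 4, so processing vertices in that order labels each vertex after all of its successors.
5: no outgoing edge → L
2: no outgoing edge → L
3: can move to 2, which is L ⇒ W
6: the only move is to 3(W), a W ⇒ L
1: can move to 6, which is L ⇒ W
7: can move to 5, which is L ⇒ W
8: can move to 6, which is L ⇒ W
4: can move to 6, which is L ⇒ W
Every move from 6 reaches a W position, so the mover loses.

Bob wins.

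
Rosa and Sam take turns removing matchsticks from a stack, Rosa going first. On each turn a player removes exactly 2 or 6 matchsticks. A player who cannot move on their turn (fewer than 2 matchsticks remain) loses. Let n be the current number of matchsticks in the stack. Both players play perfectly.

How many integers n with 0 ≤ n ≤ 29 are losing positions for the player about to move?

Positions with no move are L. A position that does have a move is losing for the player to move precisely when every available move leads to a winning position for the opponent. Fill in the labels:
n=0: no move → L
n=1: no move → L
n=2: W (go to 0, an L position)
n=3: W (go to 1, an L position)
n=4: L (sole option 2(W) is W)
n=5: L (sole option 3(W) is W)
n=6: W (go to 4, an L position)
n=7: W (go to 5, an L position)
n=8: L (options 6(W), 2(W) are all W)
n=9: L (options 7(W), 3(W) are all W)
n=10: W (go to 8, an L position)
n=11: W (go to 9, an L position)
n=12: L (options 10(W), 6(W) are all W)
n=13: L (options 11(W), 7(W) are all W)
n=14: W (go to 12, an L position)
n=15: W (go to 13, an L position)
n=16: L (options 14(W), 10(W) are all W)
n=17: L (options 15(W), 11(W) are all W)
n=18: W (go to 16, an L position)
n=19: W (go to 17, an L position)
n=20: L (options 18(W), 14(W) are all W)
n=21: L (options 19(W), 15(W) are all W)
n=22: W (go to 20, an L position)
n=23: W (go to 21, an L position)
n=24: L (options 22(W), 18(W) are all W)
n=25: L (options 23(W), 19(W) are all W)
n=26: W (go to 24, an L position)
n=27: W (go to 25, an L position)
n=28: L (options 26(W), 22(W) are all W)
n=29: L (options 27(W), 23(W) are all W)
L entries with 0 ≤ n ≤ 29: n = 0, 1, 4, 5, 8, 9, 12, 13, 16, 17, 20, 21, 24, 25, 28, 29; that makes 16.

16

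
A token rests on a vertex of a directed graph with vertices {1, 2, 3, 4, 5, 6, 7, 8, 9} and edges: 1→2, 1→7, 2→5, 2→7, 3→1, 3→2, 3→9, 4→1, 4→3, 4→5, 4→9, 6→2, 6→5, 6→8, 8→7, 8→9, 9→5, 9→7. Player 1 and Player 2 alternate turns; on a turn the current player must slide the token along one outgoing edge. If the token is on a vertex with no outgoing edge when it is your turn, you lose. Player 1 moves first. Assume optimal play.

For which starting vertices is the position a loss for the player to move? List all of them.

3, 5, 7

Build the W/L table. Terminal = L. A non-terminal position is W if it has a move to some L; otherwise it is L.
Every edge goes from a vertex to one that appears earlier in the order 5, 7, 2, 9, 1, 3, 8, 6, 4, so processing vertices in that order labels each vertex after all of its successors.
5: no outgoing edge → L
7: no outgoing edge → L
2: W (go to 7, an L position)
9: W (go to 7, an L position)
1: W (go to 7, an L position)
3: L (options 1(W), 9(W), 2(W) are all W)
8: W (go to 7, an L position)
6: W (go to 5, an L position)
4: W (go to 3, an L position)
Reading off the rows marked L gives the requested list; there are 3 such vertices.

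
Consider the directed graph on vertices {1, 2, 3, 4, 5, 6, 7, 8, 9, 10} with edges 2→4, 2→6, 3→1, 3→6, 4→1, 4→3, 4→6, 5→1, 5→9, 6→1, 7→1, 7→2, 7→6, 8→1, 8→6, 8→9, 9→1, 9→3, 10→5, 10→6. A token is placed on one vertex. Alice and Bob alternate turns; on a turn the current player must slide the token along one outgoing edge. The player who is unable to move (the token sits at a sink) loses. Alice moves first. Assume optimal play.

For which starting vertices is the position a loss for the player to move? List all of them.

1, 2, 10

Compute win/loss labels from the base case upward. A position with no move is L. Any other position is W if it can reach an L in one move, else L.
Every edge goes from a vertex to one that appears earlier in the order 1, 6, 3, 4, 9, 2, 8, 5, 10, 7, so processing vertices in that order labels each vertex after all of its successors.
1: no outgoing edge → L
6: →1(L), so W
3: →1(L), so W
4: →1(L), so W
9: →1(L), so W
2: →4(W), 6(W) — all W, so L
8: →1(L), so W
5: →1(L), so W
10: →5(W), 6(W) — all W, so L
7: →2(L), so W
The losing starting vertices are exactly the entries labelled L in this table (3 of them).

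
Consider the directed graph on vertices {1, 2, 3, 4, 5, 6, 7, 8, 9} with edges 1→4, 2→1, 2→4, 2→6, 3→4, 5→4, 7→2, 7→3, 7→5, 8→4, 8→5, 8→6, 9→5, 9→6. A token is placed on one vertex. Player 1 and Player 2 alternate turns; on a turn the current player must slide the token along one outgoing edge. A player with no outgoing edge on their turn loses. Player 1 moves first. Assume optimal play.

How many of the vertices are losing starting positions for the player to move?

Compute win/loss labels from the base case upward. A position with no move is L. Any other position is W if it can reach an L in one move, else L.
Every edge goes from a vertex to one that appears earlier in the order 6, 4, 1, 2, 5, 3, 8, 7, 9, so processing vertices in that order labels each vertex after all of its successors.
6: no outgoing edge → L
4: no outgoing edge → L
1: W (go to 4, an L position)
2: W (go to 4, an L position)
5: W (go to 4, an L position)
3: W (go to 4, an L position)
8: W (go to 4, an L position)
7: L (options 3(W), 5(W), 2(W) are all W)
9: W (go to 6, an L position)
The L vertices are 4, 6, 7; that is 3 in all.

3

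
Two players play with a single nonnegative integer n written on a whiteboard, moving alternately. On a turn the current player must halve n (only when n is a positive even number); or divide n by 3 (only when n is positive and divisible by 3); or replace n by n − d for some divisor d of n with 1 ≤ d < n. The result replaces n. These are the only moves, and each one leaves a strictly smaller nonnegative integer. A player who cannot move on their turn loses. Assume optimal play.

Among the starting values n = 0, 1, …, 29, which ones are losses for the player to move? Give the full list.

0, 1, 4, 7, 9, 11, 13, 15, 17, 19, 23, 25, 28

Build the W/L table. Terminal = L. A non-terminal position is W if it has a move to some L; otherwise it is L.
n=0: no move → L
n=1: no move → L
n=2: can move to 1, which is L ⇒ W
n=3: can move to 1, which is L ⇒ W
n=4: moves to 2(W), 3(W); every one is W ⇒ L
n=5: can move to 4, which is L ⇒ W
n=6: can move to 4, which is L ⇒ W
n=7: the only move is to 6(W), a W ⇒ L
n=8: can move to 4, which is L ⇒ W
n=9: moves to 3(W), 6(W), 8(W); every one is W ⇒ L
n=10: can move to 9, which is L ⇒ W
n=11: the only move is to 10(W), a W ⇒ L
n=12: can move to 4, which is L ⇒ W
n=13: the only move is to 12(W), a W ⇒ L
n=14: can move to 7, which is L ⇒ W
n=15: moves to 5(W), 10(W), 12(W), 14(W); every one is W ⇒ L
n=16: can move to 15, which is L ⇒ W
n=17: the only move is to 16(W), a W ⇒ L
n=18: can move to 9, which is L ⇒ W
n=19: the only move is to 18(W), a W ⇒ L
n=20: can move to 15, which is L ⇒ W
n=21: can move to 7, which is L ⇒ W
n=22: can move to 11, which is L ⇒ W
n=23: the only move is to 22(W), a W ⇒ L
n=24: can move to 23, which is L ⇒ W
n=25: moves to 20(W), 24(W); every one is W ⇒ L
n=26: can move to 13, which is L ⇒ W
n=27: can move to 9, which is L ⇒ W
n=28: moves to 14(W), 21(W), 24(W), 26(W), 27(W); every one is W ⇒ L
n=29: can move to 28, which is L ⇒ W
Reading off the rows marked L gives the requested list; there are 13 such values of n.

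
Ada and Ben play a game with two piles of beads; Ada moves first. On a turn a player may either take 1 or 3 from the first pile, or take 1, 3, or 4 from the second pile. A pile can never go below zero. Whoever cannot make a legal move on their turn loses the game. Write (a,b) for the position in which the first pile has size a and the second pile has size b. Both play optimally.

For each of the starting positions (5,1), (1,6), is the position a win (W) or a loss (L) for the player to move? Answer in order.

Use the standard recursion: the mover loses at a terminal position; elsewhere, the mover wins exactly when some move hands the opponent an L position.
No move ever increases a pile, so every position that can arise here has a ≤ 5 and b ≤ 6; it is enough to label the cells with 0 ≤ a ≤ 5 and 0 ≤ b ≤ 6.
Every move lowers a or b (never raises either), so fill the grid row by row in increasing a, and left to right within a row: each cell's successors are then already labelled.
      b=0  b=1  b=2  b=3  b=4  b=5  b=6
a=0:    L    W    L    W    W    W    W
a=1:    W    L    W    L    W    W    W
a=2:    L    W    L    W    W    W    W
a=3:    W    L    W    L    W    W    W
a=4:    L    W    L    W    W    W    W
a=5:    W    L    W    L    W    W    W
Cells with no legal move (terminal, hence L): (0,0).
The remaining L cells, each justified by listing all of its moves:
(0,2): L (sole option (0,1)(W) is W)
(1,1): L (options (0,1)(W), (1,0)(W) are all W)
(1,3): L (options (0,3)(W), (1,2)(W), (1,0)(W) are all W)
(2,0): L (sole option (1,0)(W) is W)
(2,2): L (options (1,2)(W), (2,1)(W) are all W)
(3,1): L (options (2,1)(W), (0,1)(W), (3,0)(W) are all W)
(3,3): L (options (2,3)(W), (0,3)(W), (3,2)(W), (3,0)(W) are all W)
(4,0): L (options (3,0)(W), (1,0)(W) are all W)
(4,2): L (options (3,2)(W), (1,2)(W), (4,1)(W) are all W)
(5,1): L (options (4,1)(W), (2,1)(W), (5,0)(W) are all W)
(5,3): L (options (4,3)(W), (2,3)(W), (5,2)(W), (5,0)(W) are all W)
Every other cell has at least one move into one of the L cells above, so it is W.
(5,1): one of the L cells justified above, so L
(1,6): the move to (1,3) reaches an L cell, so W

(5,1): L, (1,6): W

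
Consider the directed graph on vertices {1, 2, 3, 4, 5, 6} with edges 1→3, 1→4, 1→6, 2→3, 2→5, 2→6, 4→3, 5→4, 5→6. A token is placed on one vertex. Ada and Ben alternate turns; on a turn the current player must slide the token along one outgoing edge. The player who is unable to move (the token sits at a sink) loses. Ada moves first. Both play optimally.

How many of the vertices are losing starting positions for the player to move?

2

Use the standard recursion: the mover loses at a terminal position; elsewhere, the mover wins exactly when some move hands the opponent an L position.
Every edge goes from a vertex to one that appears earlier in the order 6, 3, 4, 5, 2, 1, so processing vertices in that order labels each vertex after all of its successors.
6: no outgoing edge → L
3: no outgoing edge → L
4: →3(L), so W
5: →6(L), so W
2: →3(L), so W
1: →3(L), so W
The L vertices are 3, 6; that is 2 in all.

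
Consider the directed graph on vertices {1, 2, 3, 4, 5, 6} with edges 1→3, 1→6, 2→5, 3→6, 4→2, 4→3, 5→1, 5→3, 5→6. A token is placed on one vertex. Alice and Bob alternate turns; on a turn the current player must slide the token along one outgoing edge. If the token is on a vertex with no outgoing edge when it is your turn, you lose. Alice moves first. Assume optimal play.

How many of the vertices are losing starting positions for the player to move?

2

Use the standard recursion: the mover loses at a terminal position; elsewhere, the mover wins exactly when some move hands the opponent an L position.
Every edge goes from a vertex to one that appears earlier in the order 6, 3, 1, 5, 2, 4, so processing vertices in that order labels each vertex after all of its successors.
6: no outgoing edge → L
3: can move to 6, which is L ⇒ W
1: can move to 6, which is L ⇒ W
5: can move to 6, which is L ⇒ W
2: the only move is to 5(W), a W ⇒ L
4: can move to 2, which is L ⇒ W
The L vertices are 2, 6; that is 2 in all.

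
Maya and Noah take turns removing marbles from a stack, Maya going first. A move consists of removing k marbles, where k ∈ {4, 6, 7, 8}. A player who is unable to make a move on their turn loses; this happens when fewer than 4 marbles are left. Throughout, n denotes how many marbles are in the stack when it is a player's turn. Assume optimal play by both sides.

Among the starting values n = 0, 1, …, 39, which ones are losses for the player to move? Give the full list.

Classify positions by backward induction: terminal positions (no move available) are L. From any other position, the mover wins iff some move reaches an L.
n=0: no move → L
n=1: no move → L
n=2: no move → L
n=3: no move → L
n=4: reaches L-position 0 → W
n=5: reaches L-position 1 → W
n=6: reaches L-position 2 → W
n=7: reaches L-position 3 → W
n=8: reaches L-position 2 → W
n=9: reaches L-position 3 → W
n=10: reaches L-position 3 → W
n=11: reaches L-position 3 → W
n=12: only reaches 8(W), 6(W), 5(W), 4(W), all W → L
n=13: only reaches 9(W), 7(W), 6(W), 5(W), all W → L
n=14: only reaches 10(W), 8(W), 7(W), 6(W), all W → L
n=15: only reaches 11(W), 9(W), 8(W), 7(W), all W → L
n=16: reaches L-position 12 → W
n=17: reaches L-position 13 → W
n=18: reaches L-position 14 → W
n=19: reaches L-position 15 → W
n=20: reaches L-position 14 → W
n=21: reaches L-position 15 → W
n=22: reaches L-position 15 → W
n=23: reaches L-position 15 → W
n=24: only reaches 20(W), 18(W), 17(W), 16(W), all W → L
n=25: only reaches 21(W), 19(W), 18(W), 17(W), all W → L
n=26: only reaches 22(W), 20(W), 19(W), 18(W), all W → L
n=27: only reaches 23(W), 21(W), 20(W), 19(W), all W → L
n=28: reaches L-position 24 → W
n=29: reaches L-position 25 → W
n=30: reaches L-position 26 → W
n=31: reaches L-position 27 → W
n=32: reaches L-position 26 → W
n=33: reaches L-position 27 → W
n=34: reaches L-position 27 → W
n=35: reaches L-position 27 → W
n=36: only reaches 32(W), 30(W), 29(W), 28(W), all W → L
n=37: only reaches 33(W), 31(W), 30(W), 29(W), all W → L
n=38: only reaches 34(W), 32(W), 31(W), 30(W), all W → L
n=39: only reaches 35(W), 33(W), 32(W), 31(W), all W → L
Reading off the rows marked L gives the requested list; there are 16 such values of n.

0, 1, 2, 3, 12, 13, 14, 15, 24, 25, 26, 27, 36, 37, 38, 39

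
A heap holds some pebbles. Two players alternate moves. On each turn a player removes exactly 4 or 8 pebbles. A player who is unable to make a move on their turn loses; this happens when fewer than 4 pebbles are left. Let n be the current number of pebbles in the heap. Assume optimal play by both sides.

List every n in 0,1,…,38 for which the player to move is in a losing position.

Positions with no move are L. A position that does have a move is losing for the player to move precisely when every available move leads to a winning position for the opponent. Fill in the labels:
n=0: no move → L
n=1: no move → L
n=2: no move → L
n=3: no move → L
n=4: W (go to 0, an L position)
n=5: W (go to 1, an L position)
n=6: W (go to 2, an L position)
n=7: W (go to 3, an L position)
n=8: W (go to 0, an L position)
n=9: W (go to 1, an L position)
n=10: W (go to 2, an L position)
n=11: W (go to 3, an L position)
n=12: L (options 8(W), 4(W) are all W)
n=13: L (options 9(W), 5(W) are all W)
n=14: L (options 10(W), 6(W) are all W)
n=15: L (options 11(W), 7(W) are all W)
n=16: W (go to 12, an L position)
n=17: W (go to 13, an L position)
n=18: W (go to 14, an L position)
n=19: W (go to 15, an L position)
n=20: W (go to 12, an L position)
n=21: W (go to 13, an L position)
n=22: W (go to 14, an L position)
n=23: W (go to 15, an L position)
n=24: L (options 20(W), 16(W) are all W)
n=25: L (options 21(W), 17(W) are all W)
n=26: L (options 22(W), 18(W) are all W)
n=27: L (options 23(W), 19(W) are all W)
n=28: W (go to 24, an L position)
n=29: W (go to 25, an L position)
n=30: W (go to 26, an L position)
n=31: W (go to 27, an L position)
n=32: W (go to 24, an L position)
n=33: W (go to 25, an L position)
n=34: W (go to 26, an L position)
n=35: W (go to 27, an L position)
n=36: L (options 32(W), 28(W) are all W)
n=37: L (options 33(W), 29(W) are all W)
n=38: L (options 34(W), 30(W) are all W)
The losing starting values of n are exactly the entries labelled L in this table (15 of them).

0, 1, 2, 3, 12, 13, 14, 15, 24, 25, 26, 27, 36, 37, 38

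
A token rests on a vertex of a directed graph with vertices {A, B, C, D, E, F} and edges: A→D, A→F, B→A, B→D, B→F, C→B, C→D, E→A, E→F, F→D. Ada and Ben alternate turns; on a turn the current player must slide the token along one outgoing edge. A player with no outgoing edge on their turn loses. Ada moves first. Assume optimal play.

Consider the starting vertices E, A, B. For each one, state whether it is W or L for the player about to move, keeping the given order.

Use the standard recursion: the mover loses at a terminal position; elsewhere, the mover wins exactly when some move hands the opponent an L position.
Every edge goes from a vertex to one that appears earlier in the order D, F, A, B, E, C, so processing vertices in that order labels each vertex after all of its successors.
D: no outgoing edge → L
F: can move to D, which is L ⇒ W
A: can move to D, which is L ⇒ W
B: can move to D, which is L ⇒ W
E: moves to A(W), F(W); every one is W ⇒ L
C: can move to D, which is L ⇒ W

E: L, A: W, B: W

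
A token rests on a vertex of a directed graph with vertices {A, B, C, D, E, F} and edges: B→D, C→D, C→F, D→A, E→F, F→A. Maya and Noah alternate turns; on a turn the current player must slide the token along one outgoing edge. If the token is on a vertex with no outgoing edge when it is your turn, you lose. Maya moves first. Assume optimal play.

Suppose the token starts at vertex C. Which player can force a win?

Use the standard recursion: the mover loses at a terminal position; elsewhere, the mover wins exactly when some move hands the opponent an L position.
Every edge goes from a vertex to one that appears earlier in the order A, D, F, C, B, E, so processing vertices in that order labels each vertex after all of its successors.
A: no outgoing edge → L
D: W (go to A, an L position)
F: W (go to A, an L position)
C: L (options F(W), D(W) are all W)
B: L (sole option D(W) is W)
E: L (sole option F(W) is W)
Every move from C reaches a W position, so the mover loses.

Noah wins.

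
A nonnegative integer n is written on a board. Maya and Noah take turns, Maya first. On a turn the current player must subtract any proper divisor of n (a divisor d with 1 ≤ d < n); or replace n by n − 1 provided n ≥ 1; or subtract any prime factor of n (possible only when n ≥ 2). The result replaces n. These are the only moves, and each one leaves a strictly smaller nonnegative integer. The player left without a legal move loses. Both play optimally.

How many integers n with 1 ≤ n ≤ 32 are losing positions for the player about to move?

6

Work bottom-up. With no move the player to move loses. Otherwise the position is W if at least one move leads to an L position for the opponent, and L if every move leads to a W.
n=0: no move → L
n=1: reaches L-position 0 → W
n=2: reaches L-position 0 → W
n=3: reaches L-position 0 → W
n=4: only reaches 2(W), 3(W), all W → L
n=5: reaches L-position 0 → W
n=6: reaches L-position 4 → W
n=7: reaches L-position 0 → W
n=8: reaches L-position 4 → W
n=9: only reaches 6(W), 8(W), all W → L
n=10: reaches L-position 9 → W
n=11: reaches L-position 0 → W
n=12: reaches L-position 9 → W
n=13: reaches L-position 0 → W
n=14: only reaches 7(W), 12(W), 13(W), all W → L
n=15: reaches L-position 14 → W
n=16: reaches L-position 14 → W
n=17: reaches L-position 0 → W
n=18: reaches L-position 9 → W
n=19: reaches L-position 0 → W
n=20: only reaches 10(W), 15(W), 16(W), 18(W), 19(W), all W → L
n=21: reaches L-position 14 → W
n=22: reaches L-position 20 → W
n=23: reaches L-position 0 → W
n=24: reaches L-position 20 → W
n=25: reaches L-position 20 → W
n=26: only reaches 13(W), 24(W), 25(W), all W → L
n=27: reaches L-position 26 → W
n=28: reaches L-position 14 → W
n=29: reaches L-position 0 → W
n=30: reaches L-position 20 → W
n=31: reaches L-position 0 → W
n=32: only reaches 16(W), 24(W), 28(W), 30(W), 31(W), all W → L
L entries with 1 ≤ n ≤ 32 (n=0 is outside the asked range and is not counted): n = 4, 9, 14, 20, 26, 32; that makes 6.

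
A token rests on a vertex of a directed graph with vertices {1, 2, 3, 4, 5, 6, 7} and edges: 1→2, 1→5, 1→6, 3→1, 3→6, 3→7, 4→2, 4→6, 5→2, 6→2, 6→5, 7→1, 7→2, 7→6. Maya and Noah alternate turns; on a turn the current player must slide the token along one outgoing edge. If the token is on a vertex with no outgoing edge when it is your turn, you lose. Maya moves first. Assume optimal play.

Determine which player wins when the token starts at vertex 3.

Noah wins.

Work bottom-up. With no move the player to move loses. Otherwise the position is W if at least one move leads to an L position for the opponent, and L if every move leads to a W.
Every edge goes from a vertex to one that appears earlier in the order 2, 5, 6, 1, 7, 4, 3, so processing vertices in that order labels each vertex after all of its successors.
2: no outgoing edge → L
5: →2(L), so W
6: →2(L), so W
1: →2(L), so W
7: →2(L), so W
4: →2(L), so W
3: →7(W), 1(W), 6(W) — all W, so L
The starting position 3 is L: whatever Maya does, the opponent receives a W position.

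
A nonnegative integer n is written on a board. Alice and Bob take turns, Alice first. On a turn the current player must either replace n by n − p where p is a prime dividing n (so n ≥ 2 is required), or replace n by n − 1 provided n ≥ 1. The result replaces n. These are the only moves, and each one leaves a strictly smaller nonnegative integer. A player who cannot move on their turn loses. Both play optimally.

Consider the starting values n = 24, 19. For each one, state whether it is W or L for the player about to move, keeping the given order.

Compute win/loss labels from the base case upward. A position with no move is L. Any other position is W if it can reach an L in one move, else L.
n=0: no move → L
n=1: reaches L-position 0 → W
n=2: reaches L-position 0 → W
n=3: reaches L-position 0 → W
n=4: only reaches 2(W), 3(W), all W → L
n=5: reaches L-position 0 → W
n=6: reaches L-position 4 → W
n=7: reaches L-position 0 → W
n=8: only reaches 6(W), 7(W), all W → L
n=9: reaches L-position 8 → W
n=10: reaches L-position 8 → W
n=11: reaches L-position 0 → W
n=12: only reaches 9(W), 10(W), 11(W), all W → L
n=13: reaches L-position 0 → W
n=14: reaches L-position 12 → W
n=15: reaches L-position 12 → W
n=16: only reaches 14(W), 15(W), all W → L
n=17: reaches L-position 0 → W
n=18: reaches L-position 16 → W
n=19: reaches L-position 0 → W
n=20: only reaches 15(W), 18(W), 19(W), all W → L
n=21: reaches L-position 20 → W
n=22: reaches L-position 20 → W
n=23: reaches L-position 0 → W
n=24: only reaches 21(W), 22(W), 23(W), all W → L

24: L, 19: W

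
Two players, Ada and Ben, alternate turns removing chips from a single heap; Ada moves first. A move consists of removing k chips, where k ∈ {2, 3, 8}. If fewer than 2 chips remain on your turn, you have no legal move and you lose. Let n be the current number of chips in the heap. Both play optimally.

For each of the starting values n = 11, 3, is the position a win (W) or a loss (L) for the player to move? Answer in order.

Classify positions by backward induction: terminal positions (no move available) are L. From any other position, the mover wins iff some move reaches an L.
n=0: no move → L
n=1: no move → L
n=2: reaches L-position 0 → W
n=3: reaches L-position 1 → W
n=4: reaches L-position 1 → W
n=5: only reaches 3(W), 2(W), all W → L
n=6: only reaches 4(W), 3(W), all W → L
n=7: reaches L-position 5 → W
n=8: reaches L-position 6 → W
n=9: reaches L-position 6 → W
n=10: only reaches 8(W), 7(W), 2(W), all W → L
n=11: only reaches 9(W), 8(W), 3(W), all W → L

11: L, 3: W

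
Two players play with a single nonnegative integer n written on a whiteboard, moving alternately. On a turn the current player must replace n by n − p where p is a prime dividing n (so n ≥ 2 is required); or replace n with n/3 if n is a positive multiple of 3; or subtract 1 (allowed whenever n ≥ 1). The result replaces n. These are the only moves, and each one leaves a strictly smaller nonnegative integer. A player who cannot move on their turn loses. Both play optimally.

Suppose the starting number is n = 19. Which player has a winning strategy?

The first player wins.

Label each position W (a win for the player to move) or L (a loss). A position with no legal move is L; any other position is W exactly when some move reaches an L, and L when every move reaches a W.
n=0: no move → L
n=1: W (go to 0, an L position)
n=2: W (go to 0, an L position)
n=3: W (go to 0, an L position)
n=4: L (options 2(W), 3(W) are all W)
n=5: W (go to 0, an L position)
n=6: W (go to 4, an L position)
n=7: W (go to 0, an L position)
n=8: L (options 6(W), 7(W) are all W)
n=9: W (go to 8, an L position)
n=10: W (go to 8, an L position)
n=11: W (go to 0, an L position)
n=12: W (go to 4, an L position)
n=13: W (go to 0, an L position)
n=14: L (options 7(W), 12(W), 13(W) are all W)
n=15: W (go to 14, an L position)
n=16: W (go to 14, an L position)
n=17: W (go to 0, an L position)
n=18: L (options 6(W), 15(W), 16(W), 17(W) are all W)
n=19: W (go to 0, an L position)
From 19 the player to move can move to 0, reaching an L position.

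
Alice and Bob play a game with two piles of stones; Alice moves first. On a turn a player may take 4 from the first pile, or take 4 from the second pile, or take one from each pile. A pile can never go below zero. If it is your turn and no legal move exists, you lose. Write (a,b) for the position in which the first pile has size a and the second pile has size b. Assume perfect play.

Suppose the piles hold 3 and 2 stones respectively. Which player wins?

Bob wins.

Use the standard recursion: the mover loses at a terminal position; elsewhere, the mover wins exactly when some move hands the opponent an L position.
No move ever increases a pile, so every position that can arise here has a ≤ 3 and b ≤ 2; it is enough to label the cells with 0 ≤ a ≤ 3 and 0 ≤ b ≤ 2.
Every move lowers a or b (never raises either), so fill the grid row by row in increasing a, and left to right within a row: each cell's successors are then already labelled.
      b=0  b=1  b=2
a=0:    L    L    L
a=1:    L    W    W
a=2:    L    W    L
a=3:    L    W    L
Cells with no legal move (terminal, hence L): (0,0), (0,1), (0,2), (1,0), (2,0), (3,0).
The remaining L cells, each justified by listing all of its moves:
(2,2): L (sole option (1,1)(W) is W)
(3,2): L (sole option (2,1)(W) is W)
Every other cell has at least one move into one of the L cells above, so it is W.
The starting position (3,2) is L: whatever Alice does, the opponent receives a W position.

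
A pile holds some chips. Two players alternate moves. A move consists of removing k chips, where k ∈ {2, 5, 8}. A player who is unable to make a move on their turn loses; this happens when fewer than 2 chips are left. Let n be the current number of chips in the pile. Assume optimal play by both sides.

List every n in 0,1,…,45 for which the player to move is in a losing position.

Positions with no move are L. A position that does have a move is losing for the player to move precisely when every available move leads to a winning position for the opponent. Fill in the labels:
n=0: no move → L
n=1: no move → L
n=2: reaches L-position 0 → W
n=3: reaches L-position 1 → W
n=4: only reaches 2(W), which is W → L
n=5: reaches L-position 0 → W
n=6: reaches L-position 4 → W
n=7: only reaches 5(W), 2(W), all W → L
n=8: reaches L-position 0 → W
n=9: reaches L-position 7 → W
n=10: only reaches 8(W), 5(W), 2(W), all W → L
n=11: only reaches 9(W), 6(W), 3(W), all W → L
n=12: reaches L-position 10 → W
n=13: reaches L-position 11 → W
n=14: only reaches 12(W), 9(W), 6(W), all W → L
n=15: reaches L-position 10 → W
n=16: reaches L-position 14 → W
n=17: only reaches 15(W), 12(W), 9(W), all W → L
n=18: reaches L-position 10 → W
n=19: reaches L-position 17 → W
n=20: only reaches 18(W), 15(W), 12(W), all W → L
n=21: only reaches 19(W), 16(W), 13(W), all W → L
n=22: reaches L-position 20 → W
n=23: reaches L-position 21 → W
n=24: only reaches 22(W), 19(W), 16(W), all W → L
n=25: reaches L-position 20 → W
n=26: reaches L-position 24 → W
n=27: only reaches 25(W), 22(W), 19(W), all W → L
n=28: reaches L-position 20 → W
n=29: reaches L-position 27 → W
n=30: only reaches 28(W), 25(W), 22(W), all W → L
n=31: only reaches 29(W), 26(W), 23(W), all W → L
n=32: reaches L-position 30 → W
n=33: reaches L-position 31 → W
n=34: only reaches 32(W), 29(W), 26(W), all W → L
n=35: reaches L-position 30 → W
n=36: reaches L-position 34 → W
n=37: only reaches 35(W), 32(W), 29(W), all W → L
n=38: reaches L-position 30 → W
n=39: reaches L-position 37 → W
n=40: only reaches 38(W), 35(W), 32(W), all W → L
n=41: only reaches 39(W), 36(W), 33(W), all W → L
n=42: reaches L-position 40 → W
n=43: reaches L-position 41 → W
n=44: only reaches 42(W), 39(W), 36(W), all W → L
n=45: reaches L-position 40 → W
The losing starting values of n are exactly the entries labelled L in this table (19 of them).

0, 1, 4, 7, 10, 11, 14, 17, 20, 21, 24, 27, 30, 31, 34, 37, 40, 41, 44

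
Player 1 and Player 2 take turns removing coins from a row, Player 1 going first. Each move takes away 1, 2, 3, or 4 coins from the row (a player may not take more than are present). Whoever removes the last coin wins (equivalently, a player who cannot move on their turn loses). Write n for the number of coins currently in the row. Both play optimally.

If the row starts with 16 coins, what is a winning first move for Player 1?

Label each position W (a win for the player to move) or L (a loss). A position with no legal move is L; any other position is W exactly when some move reaches an L, and L when every move reaches a W.
n=0: no move → L
n=1: reaches L-position 0 → W
n=2: reaches L-position 0 → W
n=3: reaches L-position 0 → W
n=4: reaches L-position 0 → W
n=5: only reaches 4(W), 3(W), 2(W), 1(W), all W → L
n=6: reaches L-position 5 → W
n=7: reaches L-position 5 → W
n=8: reaches L-position 5 → W
n=9: reaches L-position 5 → W
n=10: only reaches 9(W), 8(W), 7(W), 6(W), all W → L
n=11: reaches L-position 10 → W
n=12: reaches L-position 10 → W
n=13: reaches L-position 10 → W
n=14: reaches L-position 10 → W
n=15: only reaches 14(W), 13(W), 12(W), 11(W), all W → L
n=16: reaches L-position 15 → W
From 16, the L positions reachable in one move are: 15.

Remove 1, leaving 15.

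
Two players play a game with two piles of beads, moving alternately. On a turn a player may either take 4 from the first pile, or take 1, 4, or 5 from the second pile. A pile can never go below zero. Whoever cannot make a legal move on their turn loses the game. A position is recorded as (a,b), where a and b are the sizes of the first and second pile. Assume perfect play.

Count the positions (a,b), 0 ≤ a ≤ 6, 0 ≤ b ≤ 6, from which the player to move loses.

14

Work bottom-up. With no move the player to move loses. Otherwise the position is W if at least one move leads to an L position for the opponent, and L if every move leads to a W.
Every move lowers a or b (never raises either), so fill the grid row by row in increasing a, and left to right within a row: each cell's successors are then already labelled.
      b=0  b=1  b=2  b=3  b=4  b=5  b=6
a=0:    L    W    L    W    W    W    W
a=1:    L    W    L    W    W    W    W
a=2:    L    W    L    W    W    W    W
a=3:    L    W    L    W    W    W    W
a=4:    W    L    W    L    W    W    W
a=5:    W    L    W    L    W    W    W
a=6:    W    L    W    L    W    W    W
Cells with no legal move (terminal, hence L): (0,0), (1,0), (2,0), (3,0).
The remaining L cells, each justified by listing all of its moves:
(0,2): L (sole option (0,1)(W) is W)
(1,2): L (sole option (1,1)(W) is W)
(2,2): L (sole option (2,1)(W) is W)
(3,2): L (sole option (3,1)(W) is W)
(4,1): L (options (0,1)(W), (4,0)(W) are all W)
(4,3): L (options (0,3)(W), (4,2)(W) are all W)
(5,1): L (options (1,1)(W), (5,0)(W) are all W)
(5,3): L (options (1,3)(W), (5,2)(W) are all W)
(6,1): L (options (2,1)(W), (6,0)(W) are all W)
(6,3): L (options (2,3)(W), (6,2)(W) are all W)
Every other cell has at least one move into one of the L cells above, so it is W.
L cells per row: a=0: 2, a=1: 2, a=2: 2, a=3: 2, a=4: 2, a=5: 2, a=6: 2; total 14.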